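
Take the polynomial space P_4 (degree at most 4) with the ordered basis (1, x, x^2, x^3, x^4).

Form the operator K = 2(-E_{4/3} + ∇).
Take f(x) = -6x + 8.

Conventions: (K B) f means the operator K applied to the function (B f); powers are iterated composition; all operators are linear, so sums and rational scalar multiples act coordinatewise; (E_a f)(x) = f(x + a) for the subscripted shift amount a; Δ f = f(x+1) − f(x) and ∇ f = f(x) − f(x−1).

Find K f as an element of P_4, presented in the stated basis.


the image equals g(x) = 12x - 12

E_{4/3} f = -6x
(-E_{4/3}) f = 6x
∇ f = -6
(-E_{4/3} + ∇) f = 6x - 6
(2(-E_{4/3} + ∇)) f = 12x - 12


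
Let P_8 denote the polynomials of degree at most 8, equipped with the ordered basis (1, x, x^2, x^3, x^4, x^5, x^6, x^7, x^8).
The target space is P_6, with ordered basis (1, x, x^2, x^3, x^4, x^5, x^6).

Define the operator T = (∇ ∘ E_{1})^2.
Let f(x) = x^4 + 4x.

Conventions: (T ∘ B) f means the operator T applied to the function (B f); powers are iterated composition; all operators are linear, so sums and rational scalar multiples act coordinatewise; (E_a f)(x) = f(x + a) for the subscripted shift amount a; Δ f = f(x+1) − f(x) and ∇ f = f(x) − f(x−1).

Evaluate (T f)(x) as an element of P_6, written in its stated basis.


g(x) = 12x^2 + 24x + 14

E_{1} f = x^4 + 4x^3 + 6x^2 + 8x + 5
∇ E_{1} f = 4x^3 + 6x^2 + 4x + 5
E_{1} (∇ ∘ E_{1}) f = 4x^3 + 18x^2 + 28x + 19
∇ E_{1} (∇ ∘ E_{1}) f = 12x^2 + 24x + 14


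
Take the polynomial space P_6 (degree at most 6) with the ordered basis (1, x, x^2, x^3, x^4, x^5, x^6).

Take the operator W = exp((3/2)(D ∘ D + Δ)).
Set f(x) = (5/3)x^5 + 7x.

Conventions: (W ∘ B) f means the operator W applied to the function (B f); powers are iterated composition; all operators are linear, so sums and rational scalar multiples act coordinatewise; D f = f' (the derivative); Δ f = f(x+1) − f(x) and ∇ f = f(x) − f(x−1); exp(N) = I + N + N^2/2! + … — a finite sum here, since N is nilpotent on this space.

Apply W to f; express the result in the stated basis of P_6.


the image equals g(x) = (5/3)x^5 + (25/2)x^4 + (225/2)x^3 + (1675/4)x^2 + (18387/16)x + 39221/32

order-1 term: (25/2)x^4 + 75x^3 + 25x^2 + (25/2)x + 13
order-2 term: (75/2)x^3 + (675/2)x^2 + (2325/4)x + 525/4
order-3 term: (225/4)x^2 + (2025/4)x + 6525/8
order-4 term: (675/16)x + 2025/8
order-5 term: 405/32
the series for exp((3/2)(D ∘ D + Δ)) f terminates at order 5
exp((3/2)(D ∘ D + Δ)) f = (5/3)x^5 + (25/2)x^4 + (225/2)x^3 + (1675/4)x^2 + (18387/16)x + 39221/32


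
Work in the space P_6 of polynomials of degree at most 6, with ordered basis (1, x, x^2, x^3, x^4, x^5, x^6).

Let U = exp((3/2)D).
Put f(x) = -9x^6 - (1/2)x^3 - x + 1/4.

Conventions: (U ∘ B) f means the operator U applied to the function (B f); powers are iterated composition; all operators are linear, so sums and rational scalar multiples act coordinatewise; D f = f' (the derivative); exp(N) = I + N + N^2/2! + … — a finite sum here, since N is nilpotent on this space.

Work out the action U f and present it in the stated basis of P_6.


g(x) = -9x^6 - 81x^5 - (1215/4)x^4 - 608x^3 - (10971/16)x^2 - (6631/16)x - 6749/64

order-1 term: -81x^5 - (9/4)x^2 - 3/2
order-2 term: -(1215/4)x^4 - (27/8)x
order-3 term: -(1215/2)x^3 - 27/16
order-4 term: -(10935/16)x^2
order-5 term: -(6561/16)x
order-6 term: -6561/64
the series for exp((3/2)D) f terminates at order 6
exp((3/2)D) f = -9x^6 - 81x^5 - (1215/4)x^4 - 608x^3 - (10971/16)x^2 - (6631/16)x - 6749/64


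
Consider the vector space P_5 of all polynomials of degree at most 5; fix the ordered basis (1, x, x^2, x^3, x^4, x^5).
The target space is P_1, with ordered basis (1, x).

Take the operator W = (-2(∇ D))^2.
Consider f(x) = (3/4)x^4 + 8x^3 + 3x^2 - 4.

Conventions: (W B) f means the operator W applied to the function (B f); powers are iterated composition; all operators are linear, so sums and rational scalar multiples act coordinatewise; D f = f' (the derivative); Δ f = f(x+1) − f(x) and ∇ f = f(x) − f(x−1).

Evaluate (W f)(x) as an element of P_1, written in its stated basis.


D f = 3x^3 + 24x^2 + 6x
∇ D f = 9x^2 + 39x - 15
(-2(∇ D)) f = -18x^2 - 78x + 30
D (-2(∇ D)) f = -36x - 78
∇ D (-2(∇ D)) f = -36
(-2(∇ D)) (-2(∇ D)) f = 72

g(x) = 72


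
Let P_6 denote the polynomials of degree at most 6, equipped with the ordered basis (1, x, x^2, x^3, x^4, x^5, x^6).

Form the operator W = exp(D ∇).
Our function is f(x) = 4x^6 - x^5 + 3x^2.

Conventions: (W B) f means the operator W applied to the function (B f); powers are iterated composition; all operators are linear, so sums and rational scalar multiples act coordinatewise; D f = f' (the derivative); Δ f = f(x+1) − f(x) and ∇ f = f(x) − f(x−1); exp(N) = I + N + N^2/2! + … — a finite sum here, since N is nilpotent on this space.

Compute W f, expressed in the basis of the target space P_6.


the result is g(x) = 4x^6 - x^5 + 120x^4 - 260x^3 + 993x^2 - 1640x + 1415

order-1 term: 120x^4 - 260x^3 + 270x^2 - 140x + 35
order-2 term: 720x^2 - 1500x + 900
order-3 term: 480
the series for exp(D ∇) f terminates at order 3
exp(D ∇) f = 4x^6 - x^5 + 120x^4 - 260x^3 + 993x^2 - 1640x + 1415


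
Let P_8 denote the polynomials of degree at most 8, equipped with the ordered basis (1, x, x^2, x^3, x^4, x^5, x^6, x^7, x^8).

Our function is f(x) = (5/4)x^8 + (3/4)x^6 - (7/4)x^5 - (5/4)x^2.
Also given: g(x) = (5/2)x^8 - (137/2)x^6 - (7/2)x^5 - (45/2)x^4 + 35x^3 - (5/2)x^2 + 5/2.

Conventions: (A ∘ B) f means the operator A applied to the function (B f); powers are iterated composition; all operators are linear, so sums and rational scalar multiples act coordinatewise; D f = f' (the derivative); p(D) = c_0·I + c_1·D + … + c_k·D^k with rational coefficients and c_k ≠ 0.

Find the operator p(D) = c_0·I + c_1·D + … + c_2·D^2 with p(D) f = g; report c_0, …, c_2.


D^0 f = (5/4)x^8 + (3/4)x^6 - (7/4)x^5 - (5/4)x^2
D^1 f = 10x^7 + (9/2)x^5 - (35/4)x^4 - (5/2)x
D^2 f = 70x^6 + (45/2)x^4 - 35x^3 - 5/2
matching coefficients of g against c_0 f + c_1 Df + … from the top degree down determines the c_i
solution: c_0 = 2, c_1 = 0, c_2 = -1

c_0 = 2, c_1 = 0, c_2 = -1


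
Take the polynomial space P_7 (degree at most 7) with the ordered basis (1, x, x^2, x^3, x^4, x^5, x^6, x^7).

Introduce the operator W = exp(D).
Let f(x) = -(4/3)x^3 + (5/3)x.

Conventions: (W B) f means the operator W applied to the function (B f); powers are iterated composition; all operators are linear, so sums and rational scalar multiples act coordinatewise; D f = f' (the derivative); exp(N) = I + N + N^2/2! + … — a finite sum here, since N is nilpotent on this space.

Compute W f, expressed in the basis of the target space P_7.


the result is g(x) = -(4/3)x^3 - 4x^2 - (7/3)x + 1/3

order-1 term: -4x^2 + 5/3
order-2 term: -4x
order-3 term: -4/3
the series for exp(D) f terminates at order 3
exp(D) f = -(4/3)x^3 - 4x^2 - (7/3)x + 1/3


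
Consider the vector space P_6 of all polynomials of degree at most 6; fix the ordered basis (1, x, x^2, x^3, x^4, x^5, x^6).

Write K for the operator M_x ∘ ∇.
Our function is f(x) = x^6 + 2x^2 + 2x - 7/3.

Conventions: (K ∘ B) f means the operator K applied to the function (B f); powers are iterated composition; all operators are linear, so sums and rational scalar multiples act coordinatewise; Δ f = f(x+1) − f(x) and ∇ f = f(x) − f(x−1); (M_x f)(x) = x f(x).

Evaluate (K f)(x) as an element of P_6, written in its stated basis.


g(x) = 6x^6 - 15x^5 + 20x^4 - 15x^3 + 10x^2 - x

∇ f = 6x^5 - 15x^4 + 20x^3 - 15x^2 + 10x - 1
M_x ∇ f = 6x^6 - 15x^5 + 20x^4 - 15x^3 + 10x^2 - x


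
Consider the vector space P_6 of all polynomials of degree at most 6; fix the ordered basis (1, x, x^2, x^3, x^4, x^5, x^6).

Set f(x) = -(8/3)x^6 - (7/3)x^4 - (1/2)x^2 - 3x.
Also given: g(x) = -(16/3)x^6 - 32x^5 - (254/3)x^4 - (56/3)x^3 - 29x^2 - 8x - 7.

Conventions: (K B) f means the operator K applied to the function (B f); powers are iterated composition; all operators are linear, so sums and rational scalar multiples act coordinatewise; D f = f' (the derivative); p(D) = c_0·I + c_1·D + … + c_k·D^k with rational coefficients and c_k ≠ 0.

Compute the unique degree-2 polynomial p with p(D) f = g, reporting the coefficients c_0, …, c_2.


p(D) = 2·I + 2·D + D^2, i.e. c_0 = 2, c_1 = 2, c_2 = 1

D^0 f = -(8/3)x^6 - (7/3)x^4 - (1/2)x^2 - 3x
D^1 f = -16x^5 - (28/3)x^3 - x - 3
D^2 f = -80x^4 - 28x^2 - 1
matching coefficients of g against c_0 f + c_1 Df + … from the top degree down determines the c_i
solution: c_0 = 2, c_1 = 2, c_2 = 1


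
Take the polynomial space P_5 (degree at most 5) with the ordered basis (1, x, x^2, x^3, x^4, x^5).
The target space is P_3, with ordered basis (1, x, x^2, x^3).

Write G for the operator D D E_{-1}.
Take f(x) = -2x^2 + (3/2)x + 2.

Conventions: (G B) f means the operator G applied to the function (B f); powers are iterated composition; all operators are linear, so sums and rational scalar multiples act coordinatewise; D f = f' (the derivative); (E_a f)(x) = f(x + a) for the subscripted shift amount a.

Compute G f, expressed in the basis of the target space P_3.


E_{-1} f = -2x^2 + (11/2)x - 3/2
D E_{-1} f = -4x + 11/2
D D E_{-1} f = -4

g(x) = -4


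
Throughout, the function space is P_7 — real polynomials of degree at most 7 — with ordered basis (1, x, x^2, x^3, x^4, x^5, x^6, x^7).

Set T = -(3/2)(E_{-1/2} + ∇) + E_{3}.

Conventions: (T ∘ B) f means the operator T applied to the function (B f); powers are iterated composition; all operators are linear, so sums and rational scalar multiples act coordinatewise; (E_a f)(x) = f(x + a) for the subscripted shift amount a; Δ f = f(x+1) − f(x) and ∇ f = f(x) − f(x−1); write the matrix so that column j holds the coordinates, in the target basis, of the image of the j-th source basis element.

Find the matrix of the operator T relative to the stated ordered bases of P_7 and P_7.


the matrix is [[-1/2, 9/4, 81/8, 411/16, 2637/32, 15459/64, 93501/128, 559491/256]; [0, -1/2, 9/2, 243/8, 411/4, 13185/32, 46377/32, 654507/128]; [0, 0, -1/2, 27/4, 243/4, 2055/8, 39555/32, 324639/64]; [0, 0, 0, -1/2, 9, 405/4, 2055/4, 92295/32]; [0, 0, 0, 0, -1/2, 45/4, 1215/8, 14385/16]; [0, 0, 0, 0, 0, -1/2, 27/2, 1701/8]; [0, 0, 0, 0, 0, 0, -1/2, 63/4]; [0, 0, 0, 0, 0, 0, 0, -1/2]] (rows listed top to bottom)

image of 1: -1/2
image of x: -(1/2)x + 9/4
image of x^2: -(1/2)x^2 + (9/2)x + 81/8
image of x^3: -(1/2)x^3 + (27/4)x^2 + (243/8)x + 411/16
image of x^4: -(1/2)x^4 + 9x^3 + (243/4)x^2 + (411/4)x + 2637/32
image of x^5: -(1/2)x^5 + (45/4)x^4 + (405/4)x^3 + (2055/8)x^2 + (13185/32)x + 15459/64
image of x^6: -(1/2)x^6 + (27/2)x^5 + (1215/8)x^4 + (2055/4)x^3 + (39555/32)x^2 + (46377/32)x + 93501/128
image of x^7: -(1/2)x^7 + (63/4)x^6 + (1701/8)x^5 + (14385/16)x^4 + (92295/32)x^3 + (324639/64)x^2 + (654507/128)x + 559491/256
each image's coordinates form column j of the matrix


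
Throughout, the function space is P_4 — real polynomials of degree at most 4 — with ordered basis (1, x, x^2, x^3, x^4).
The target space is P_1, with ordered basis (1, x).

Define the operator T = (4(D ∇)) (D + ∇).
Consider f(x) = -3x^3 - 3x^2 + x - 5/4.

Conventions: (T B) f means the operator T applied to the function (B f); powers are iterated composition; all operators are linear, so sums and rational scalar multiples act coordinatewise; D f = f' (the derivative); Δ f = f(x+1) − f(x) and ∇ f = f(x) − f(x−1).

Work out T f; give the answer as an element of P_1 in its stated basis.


the image equals g(x) = -144

D f = -9x^2 - 6x + 1
∇ f = -9x^2 + 3x + 1
(D + ∇) f = -18x^2 - 3x + 2
∇ (D + ∇) f = -36x + 15
D ∇ (D + ∇) f = -36
(4(D ∇)) (D + ∇) f = -144


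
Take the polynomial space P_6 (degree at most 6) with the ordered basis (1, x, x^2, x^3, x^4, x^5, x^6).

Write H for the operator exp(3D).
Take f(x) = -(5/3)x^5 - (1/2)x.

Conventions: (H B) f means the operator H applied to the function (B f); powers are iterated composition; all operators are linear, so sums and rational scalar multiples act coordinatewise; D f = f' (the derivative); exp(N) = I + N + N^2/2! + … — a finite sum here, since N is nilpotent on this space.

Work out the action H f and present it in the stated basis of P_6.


the image equals g(x) = -(5/3)x^5 - 25x^4 - 150x^3 - 450x^2 - (1351/2)x - 813/2

order-1 term: -25x^4 - 3/2
order-2 term: -150x^3
order-3 term: -450x^2
order-4 term: -675x
order-5 term: -405
the series for exp(3D) f terminates at order 5
exp(3D) f = -(5/3)x^5 - 25x^4 - 150x^3 - 450x^2 - (1351/2)x - 813/2


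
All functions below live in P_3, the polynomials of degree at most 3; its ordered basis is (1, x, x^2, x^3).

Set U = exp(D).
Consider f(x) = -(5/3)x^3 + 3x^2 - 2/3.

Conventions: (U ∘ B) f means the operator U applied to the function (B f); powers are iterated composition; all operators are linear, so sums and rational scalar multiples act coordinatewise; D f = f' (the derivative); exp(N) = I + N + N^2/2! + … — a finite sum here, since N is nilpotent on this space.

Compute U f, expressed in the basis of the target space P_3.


g(x) = -(5/3)x^3 - 2x^2 + x + 2/3

order-1 term: -5x^2 + 6x
order-2 term: -5x + 3
order-3 term: -5/3
the series for exp(D) f terminates at order 3
exp(D) f = -(5/3)x^3 - 2x^2 + x + 2/3


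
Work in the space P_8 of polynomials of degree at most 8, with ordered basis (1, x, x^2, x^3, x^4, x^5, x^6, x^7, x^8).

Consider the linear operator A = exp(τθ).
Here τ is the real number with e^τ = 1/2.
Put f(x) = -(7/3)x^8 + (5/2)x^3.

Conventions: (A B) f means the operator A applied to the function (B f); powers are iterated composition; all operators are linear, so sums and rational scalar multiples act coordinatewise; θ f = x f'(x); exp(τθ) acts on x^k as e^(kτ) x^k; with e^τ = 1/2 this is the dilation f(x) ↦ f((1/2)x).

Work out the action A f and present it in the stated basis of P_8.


exp(τθ) x^k = e^(kτ) x^k; with e^τ = 1/2 this sends x^k to (1/2)^k x^k
x^3 ↦ 1/8 x^3
x^8 ↦ 1/256 x^8
applying this coordinatewise to f: exp(τθ) f = -(7/768)x^8 + (5/16)x^3

the image equals g(x) = -(7/768)x^8 + (5/16)x^3


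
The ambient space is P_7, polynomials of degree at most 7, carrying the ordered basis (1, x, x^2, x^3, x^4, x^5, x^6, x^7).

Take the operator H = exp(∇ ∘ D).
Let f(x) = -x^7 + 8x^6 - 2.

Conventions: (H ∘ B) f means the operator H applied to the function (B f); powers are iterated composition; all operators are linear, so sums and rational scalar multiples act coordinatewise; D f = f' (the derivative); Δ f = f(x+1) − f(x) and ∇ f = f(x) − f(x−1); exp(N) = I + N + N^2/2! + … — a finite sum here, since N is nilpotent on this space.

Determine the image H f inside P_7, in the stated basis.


order-1 term: -42x^5 + 345x^4 - 620x^3 + 585x^2 - 282x + 55
order-2 term: -420x^3 + 2700x^2 - 4350x + 2310
order-3 term: -840x + 2220
the series for exp(∇ ∘ D) f terminates at order 3
exp(∇ ∘ D) f = -x^7 + 8x^6 - 42x^5 + 345x^4 - 1040x^3 + 3285x^2 - 5472x + 4583

the result is g(x) = -x^7 + 8x^6 - 42x^5 + 345x^4 - 1040x^3 + 3285x^2 - 5472x + 4583


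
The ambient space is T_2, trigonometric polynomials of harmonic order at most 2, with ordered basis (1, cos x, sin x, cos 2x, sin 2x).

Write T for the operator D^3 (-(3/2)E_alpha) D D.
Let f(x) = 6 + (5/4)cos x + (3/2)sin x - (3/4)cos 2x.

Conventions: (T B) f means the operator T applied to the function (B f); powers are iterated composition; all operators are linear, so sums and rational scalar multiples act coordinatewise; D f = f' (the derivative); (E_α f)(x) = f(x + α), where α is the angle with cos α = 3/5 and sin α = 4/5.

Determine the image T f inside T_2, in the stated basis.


D f = (3/2)cos x - (5/4)sin x + (3/2)sin 2x
D D f = -(5/4)cos x - (3/2)sin x + 3cos 2x
E_alpha D D f = -(39/20)cos x + (1/10)sin x - (21/25)cos 2x - (72/25)sin 2x
(-(3/2)E_alpha) D D f = (117/40)cos x - (3/20)sin x + (63/50)cos 2x + (108/25)sin 2x
D ((-(3/2)E_alpha) D D) f = -(3/20)cos x - (117/40)sin x + (216/25)cos 2x - (63/25)sin 2x
D D ((-(3/2)E_alpha) D D) f = -(117/40)cos x + (3/20)sin x - (126/25)cos 2x - (432/25)sin 2x
D D D ((-(3/2)E_alpha) D D) f = (3/20)cos x + (117/40)sin x - (864/25)cos 2x + (252/25)sin 2x

the result is g(x) = (3/20)cos x + (117/40)sin x - (864/25)cos 2x + (252/25)sin 2x


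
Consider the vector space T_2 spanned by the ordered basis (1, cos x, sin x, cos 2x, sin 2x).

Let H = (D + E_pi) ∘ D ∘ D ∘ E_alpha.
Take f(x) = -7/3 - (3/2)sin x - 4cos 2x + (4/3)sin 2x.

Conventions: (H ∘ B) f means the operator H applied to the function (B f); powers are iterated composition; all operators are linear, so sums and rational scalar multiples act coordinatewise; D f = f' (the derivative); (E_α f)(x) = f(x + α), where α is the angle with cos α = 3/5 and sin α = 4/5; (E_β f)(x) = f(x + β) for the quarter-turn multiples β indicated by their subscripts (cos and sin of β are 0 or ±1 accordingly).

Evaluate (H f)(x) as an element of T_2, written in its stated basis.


E_alpha f = -7/3 - (6/5)cos x - (9/10)sin x + (12/5)cos 2x + (52/15)sin 2x
D E_alpha f = -(9/10)cos x + (6/5)sin x + (104/15)cos 2x - (24/5)sin 2x
D D E_alpha f = (6/5)cos x + (9/10)sin x - (48/5)cos 2x - (208/15)sin 2x
D (D ∘ D) E_alpha f = (9/10)cos x - (6/5)sin x - (416/15)cos 2x + (96/5)sin 2x
E_pi (D ∘ D) E_alpha f = -(6/5)cos x - (9/10)sin x - (48/5)cos 2x - (208/15)sin 2x
(D + E_pi) (D ∘ D) E_alpha f = -(3/10)cos x - (21/10)sin x - (112/3)cos 2x + (16/3)sin 2x

the image equals g(x) = -(3/10)cos x - (21/10)sin x - (112/3)cos 2x + (16/3)sin 2x


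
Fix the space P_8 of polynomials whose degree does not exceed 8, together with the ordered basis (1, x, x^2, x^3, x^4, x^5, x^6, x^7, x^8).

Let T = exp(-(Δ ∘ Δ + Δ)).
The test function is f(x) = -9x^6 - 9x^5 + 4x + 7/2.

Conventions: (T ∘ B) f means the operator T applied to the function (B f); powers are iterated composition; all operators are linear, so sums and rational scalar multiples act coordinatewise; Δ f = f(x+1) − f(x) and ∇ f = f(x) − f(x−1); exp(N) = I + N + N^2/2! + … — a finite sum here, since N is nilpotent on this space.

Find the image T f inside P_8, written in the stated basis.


order-1 term: 54x^5 + 450x^4 + 1530x^3 + 2655x^2 + 2349x + 842
order-2 term: -135x^4 - 1710x^3 - 8235x^2 - 17865x - 14724
order-3 term: 180x^3 + 2520x^2 + 11880x + 18855
order-4 term: -135x^2 - 1665x - 5175
order-5 term: 54x + 414
order-6 term: -9
the series for exp(-(Δ ∘ Δ + Δ)) f terminates at order 6
exp(-(Δ ∘ Δ + Δ)) f = -9x^6 + 45x^5 + 315x^4 - 3195x^2 - 5243x + 413/2

the image equals g(x) = -9x^6 + 45x^5 + 315x^4 - 3195x^2 - 5243x + 413/2


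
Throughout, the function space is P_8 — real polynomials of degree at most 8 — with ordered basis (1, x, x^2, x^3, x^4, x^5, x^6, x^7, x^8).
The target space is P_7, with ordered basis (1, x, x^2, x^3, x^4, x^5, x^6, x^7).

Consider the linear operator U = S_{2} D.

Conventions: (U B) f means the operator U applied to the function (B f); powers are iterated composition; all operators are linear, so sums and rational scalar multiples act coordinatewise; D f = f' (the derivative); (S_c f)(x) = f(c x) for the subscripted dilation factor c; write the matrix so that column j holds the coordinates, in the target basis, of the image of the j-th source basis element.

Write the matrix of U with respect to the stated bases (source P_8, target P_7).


the matrix is [[0, 1, 0, 0, 0, 0, 0, 0, 0]; [0, 0, 4, 0, 0, 0, 0, 0, 0]; [0, 0, 0, 12, 0, 0, 0, 0, 0]; [0, 0, 0, 0, 32, 0, 0, 0, 0]; [0, 0, 0, 0, 0, 80, 0, 0, 0]; [0, 0, 0, 0, 0, 0, 192, 0, 0]; [0, 0, 0, 0, 0, 0, 0, 448, 0]; [0, 0, 0, 0, 0, 0, 0, 0, 1024]] (rows listed top to bottom)

image of 1: 0
image of x: 1
image of x^2: 4x
image of x^3: 12x^2
image of x^4: 32x^3
image of x^5: 80x^4
image of x^6: 192x^5
image of x^7: 448x^6
image of x^8: 1024x^7
each image's coordinates form column j of the matrix


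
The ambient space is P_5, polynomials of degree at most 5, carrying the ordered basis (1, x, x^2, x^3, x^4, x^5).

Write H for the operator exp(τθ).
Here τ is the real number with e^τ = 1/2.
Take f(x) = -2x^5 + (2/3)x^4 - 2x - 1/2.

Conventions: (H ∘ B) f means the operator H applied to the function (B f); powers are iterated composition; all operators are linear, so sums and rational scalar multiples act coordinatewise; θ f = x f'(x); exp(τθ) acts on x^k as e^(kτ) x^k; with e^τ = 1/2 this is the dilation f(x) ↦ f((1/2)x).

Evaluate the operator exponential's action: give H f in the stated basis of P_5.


the result is g(x) = -(1/16)x^5 + (1/24)x^4 - x - 1/2

exp(τθ) x^k = e^(kτ) x^k; with e^τ = 1/2 this sends x^k to (1/2)^k x^k
x ↦ 1/2 x
x^4 ↦ 1/16 x^4
x^5 ↦ 1/32 x^5
applying this coordinatewise to f: exp(τθ) f = -(1/16)x^5 + (1/24)x^4 - x - 1/2


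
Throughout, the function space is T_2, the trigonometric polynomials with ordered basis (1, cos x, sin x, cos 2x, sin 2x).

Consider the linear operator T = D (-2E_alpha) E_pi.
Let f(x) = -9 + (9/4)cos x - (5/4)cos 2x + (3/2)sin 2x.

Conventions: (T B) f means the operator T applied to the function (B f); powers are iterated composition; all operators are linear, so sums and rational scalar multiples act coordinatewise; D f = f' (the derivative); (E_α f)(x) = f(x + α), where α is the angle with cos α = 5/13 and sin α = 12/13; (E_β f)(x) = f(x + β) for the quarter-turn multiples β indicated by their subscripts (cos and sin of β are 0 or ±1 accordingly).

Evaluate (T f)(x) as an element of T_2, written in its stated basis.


E_pi f = -9 - (9/4)cos x - (5/4)cos 2x + (3/2)sin 2x
E_alpha E_pi f = -9 - (45/52)cos x + (27/13)sin x + (1315/676)cos 2x - (57/338)sin 2x
(-2E_alpha) E_pi f = 18 + (45/26)cos x - (54/13)sin x - (1315/338)cos 2x + (57/169)sin 2x
D (-2E_alpha) E_pi f = -(54/13)cos x - (45/26)sin x + (114/169)cos 2x + (1315/169)sin 2x

the image equals g(x) = -(54/13)cos x - (45/26)sin x + (114/169)cos 2x + (1315/169)sin 2x


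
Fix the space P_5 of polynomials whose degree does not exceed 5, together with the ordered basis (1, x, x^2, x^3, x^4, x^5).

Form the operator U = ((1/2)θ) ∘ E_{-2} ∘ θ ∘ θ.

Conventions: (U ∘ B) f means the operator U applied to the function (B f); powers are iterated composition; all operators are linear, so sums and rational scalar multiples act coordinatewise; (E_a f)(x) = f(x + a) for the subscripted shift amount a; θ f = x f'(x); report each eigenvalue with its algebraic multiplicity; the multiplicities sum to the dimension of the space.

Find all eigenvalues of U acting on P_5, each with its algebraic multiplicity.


λ = 0 (multiplicity 1), λ = 1/2 (multiplicity 1), λ = 4 (multiplicity 1), λ = 27/2 (multiplicity 1), λ = 32 (multiplicity 1), λ = 125/2 (multiplicity 1)

image of 1: 0
image of x: (1/2)x
image of x^2: 4x^2 - 8x
image of x^3: (27/2)x^3 - 54x^2 + 54x
image of x^4: 32x^4 - 192x^3 + 384x^2 - 256x
image of x^5: (125/2)x^5 - 500x^4 + 1500x^3 - 2000x^2 + 1000x
the matrix is upper triangular; its diagonal is (0, 1/2, 4, 27/2, 32, 125/2)
for a triangular matrix the eigenvalues are the diagonal entries, with algebraic multiplicity their repetition count


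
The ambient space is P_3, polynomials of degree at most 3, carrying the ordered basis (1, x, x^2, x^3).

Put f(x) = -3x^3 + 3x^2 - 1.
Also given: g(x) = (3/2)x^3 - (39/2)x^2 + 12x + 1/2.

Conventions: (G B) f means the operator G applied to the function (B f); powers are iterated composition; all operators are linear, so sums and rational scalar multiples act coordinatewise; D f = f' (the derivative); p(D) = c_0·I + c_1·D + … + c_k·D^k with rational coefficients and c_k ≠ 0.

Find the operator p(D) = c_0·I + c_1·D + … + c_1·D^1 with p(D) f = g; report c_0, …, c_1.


p(D) = -(1/2)·I + 2·D, i.e. c_0 = -1/2, c_1 = 2

D^0 f = -3x^3 + 3x^2 - 1
D^1 f = -9x^2 + 6x
matching coefficients of g against c_0 f + c_1 Df + … from the top degree down determines the c_i
solution: c_0 = -1/2, c_1 = 2


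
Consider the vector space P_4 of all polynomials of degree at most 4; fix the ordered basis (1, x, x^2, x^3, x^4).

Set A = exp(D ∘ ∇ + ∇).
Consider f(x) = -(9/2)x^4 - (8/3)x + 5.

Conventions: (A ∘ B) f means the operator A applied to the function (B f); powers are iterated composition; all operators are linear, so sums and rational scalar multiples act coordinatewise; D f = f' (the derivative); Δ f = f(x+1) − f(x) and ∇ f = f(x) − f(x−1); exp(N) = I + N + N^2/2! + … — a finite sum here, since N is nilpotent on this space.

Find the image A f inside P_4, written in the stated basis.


g(x) = -(9/2)x^4 - 18x^3 - 54x^2 - (116/3)x - 121/6

order-1 term: -18x^3 - 27x^2 + 36x - 97/6
order-2 term: -27x^2 - 54x + 45/2
order-3 term: -18x - 27
order-4 term: -9/2
the series for exp(D ∘ ∇ + ∇) f terminates at order 4
exp(D ∘ ∇ + ∇) f = -(9/2)x^4 - 18x^3 - 54x^2 - (116/3)x - 121/6


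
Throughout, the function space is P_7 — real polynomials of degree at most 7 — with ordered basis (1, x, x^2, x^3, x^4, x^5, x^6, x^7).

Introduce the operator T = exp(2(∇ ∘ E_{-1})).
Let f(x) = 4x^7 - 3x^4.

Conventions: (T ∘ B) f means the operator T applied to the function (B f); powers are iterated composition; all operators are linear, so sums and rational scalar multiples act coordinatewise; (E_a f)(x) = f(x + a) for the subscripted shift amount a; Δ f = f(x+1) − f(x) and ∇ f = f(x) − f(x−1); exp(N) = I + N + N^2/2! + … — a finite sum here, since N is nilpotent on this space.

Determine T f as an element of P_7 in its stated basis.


g(x) = 4x^7 + 56x^6 - 168x^5 - 1963x^4 + 8656x^3 + 9612x^2 - 69776x + 36622

order-1 term: 56x^6 - 504x^5 + 1960x^4 - 4224x^3 + 5316x^2 - 3696x + 1106
order-2 term: 336x^5 - 5040x^4 + 30800x^3 - 95832x^2 + 151744x - 97764
order-3 term: 1120x^4 - 20160x^3 + 137760x^2 - 423456x + 493904
order-4 term: 2240x^3 - 40320x^2 + 244160x - 497328
order-5 term: 2688x^2 - 40320x + 152320
order-6 term: 1792x - 16128
order-7 term: 512
the series for exp(2(∇ ∘ E_{-1})) f terminates at order 7
exp(2(∇ ∘ E_{-1})) f = 4x^7 + 56x^6 - 168x^5 - 1963x^4 + 8656x^3 + 9612x^2 - 69776x + 36622


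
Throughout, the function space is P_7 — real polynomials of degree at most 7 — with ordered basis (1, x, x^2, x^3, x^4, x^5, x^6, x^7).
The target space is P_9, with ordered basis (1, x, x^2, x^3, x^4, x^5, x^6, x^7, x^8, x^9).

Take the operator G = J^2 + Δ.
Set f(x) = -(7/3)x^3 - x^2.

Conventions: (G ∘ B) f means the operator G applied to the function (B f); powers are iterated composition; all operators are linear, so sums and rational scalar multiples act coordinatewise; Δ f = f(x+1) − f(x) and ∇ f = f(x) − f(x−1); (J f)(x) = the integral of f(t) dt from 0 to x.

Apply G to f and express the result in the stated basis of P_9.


J f = -(7/12)x^4 - (1/3)x^3
J J f = -(7/60)x^5 - (1/12)x^4
Δ f = -7x^2 - 9x - 10/3
(J^2 + Δ) f = -(7/60)x^5 - (1/12)x^4 - 7x^2 - 9x - 10/3

g(x) = -(7/60)x^5 - (1/12)x^4 - 7x^2 - 9x - 10/3


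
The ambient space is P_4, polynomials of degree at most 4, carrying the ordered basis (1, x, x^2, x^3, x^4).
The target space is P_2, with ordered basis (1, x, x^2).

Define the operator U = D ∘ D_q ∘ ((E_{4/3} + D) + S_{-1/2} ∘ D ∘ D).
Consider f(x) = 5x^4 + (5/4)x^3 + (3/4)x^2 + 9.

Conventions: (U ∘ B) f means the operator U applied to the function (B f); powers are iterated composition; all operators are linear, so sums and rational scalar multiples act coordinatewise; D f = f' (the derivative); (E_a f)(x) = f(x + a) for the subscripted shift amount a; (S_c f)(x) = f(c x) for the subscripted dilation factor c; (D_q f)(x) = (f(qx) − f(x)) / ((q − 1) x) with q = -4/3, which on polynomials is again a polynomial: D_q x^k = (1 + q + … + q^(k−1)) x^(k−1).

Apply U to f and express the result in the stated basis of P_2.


the image equals g(x) = -(125/9)x^2 + (7475/54)x - 467/18

E_{4/3} f = 5x^4 + (335/12)x^3 + (709/12)x^2 + (1514/27)x + 2357/81
D f = 20x^3 + (15/4)x^2 + (3/2)x
(E_{4/3} + D) f = 5x^4 + (575/12)x^3 + (377/6)x^2 + (3109/54)x + 2357/81
D f = 20x^3 + (15/4)x^2 + (3/2)x
D D f = 60x^2 + (15/2)x + 3/2
S_{-1/2} D D f = 15x^2 - (15/4)x + 3/2
((E_{4/3} + D) + S_{-1/2} ∘ D ∘ D) f = 5x^4 + (575/12)x^3 + (467/6)x^2 + (5813/108)x + 4957/162
D_q ((E_{4/3} + D) + S_{-1/2} ∘ D ∘ D) f = -(125/27)x^3 + (7475/108)x^2 - (467/18)x + 5813/108
D D_q ((E_{4/3} + D) + S_{-1/2} ∘ D ∘ D) f = -(125/9)x^2 + (7475/54)x - 467/18


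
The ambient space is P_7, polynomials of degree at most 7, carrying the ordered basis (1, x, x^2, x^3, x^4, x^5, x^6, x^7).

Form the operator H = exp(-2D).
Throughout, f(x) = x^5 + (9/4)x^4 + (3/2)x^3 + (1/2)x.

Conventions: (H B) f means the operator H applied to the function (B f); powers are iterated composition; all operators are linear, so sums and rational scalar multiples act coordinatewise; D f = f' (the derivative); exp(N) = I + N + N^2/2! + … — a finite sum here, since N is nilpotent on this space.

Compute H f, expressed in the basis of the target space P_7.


the image equals g(x) = x^5 - (31/4)x^4 + (47/2)x^3 - 35x^2 + (53/2)x - 9

order-1 term: -10x^4 - 18x^3 - 9x^2 - 1
order-2 term: 40x^3 + 54x^2 + 18x
order-3 term: -80x^2 - 72x - 12
order-4 term: 80x + 36
order-5 term: -32
the series for exp(-2D) f terminates at order 5
exp(-2D) f = x^5 - (31/4)x^4 + (47/2)x^3 - 35x^2 + (53/2)x - 9


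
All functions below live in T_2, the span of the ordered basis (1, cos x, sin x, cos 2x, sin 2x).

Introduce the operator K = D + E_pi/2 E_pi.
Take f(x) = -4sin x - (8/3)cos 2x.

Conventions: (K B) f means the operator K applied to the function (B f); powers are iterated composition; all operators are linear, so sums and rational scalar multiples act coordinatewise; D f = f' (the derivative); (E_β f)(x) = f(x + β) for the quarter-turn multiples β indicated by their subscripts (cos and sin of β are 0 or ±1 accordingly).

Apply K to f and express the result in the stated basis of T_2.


D f = -4cos x + (16/3)sin 2x
E_pi f = 4sin x - (8/3)cos 2x
E_pi/2 E_pi f = 4cos x + (8/3)cos 2x
(D + E_pi/2 E_pi) f = (8/3)cos 2x + (16/3)sin 2x

the image equals g(x) = (8/3)cos 2x + (16/3)sin 2x


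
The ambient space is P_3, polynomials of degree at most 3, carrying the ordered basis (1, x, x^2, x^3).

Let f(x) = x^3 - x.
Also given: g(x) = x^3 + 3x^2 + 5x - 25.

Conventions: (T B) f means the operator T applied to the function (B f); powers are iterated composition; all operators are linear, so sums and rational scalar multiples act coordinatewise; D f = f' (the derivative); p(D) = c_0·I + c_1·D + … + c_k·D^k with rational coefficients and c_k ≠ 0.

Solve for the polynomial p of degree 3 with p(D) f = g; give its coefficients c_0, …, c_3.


p(D) = I + D + D^2 − 4·D^3, i.e. c_0 = 1, c_1 = 1, c_2 = 1, c_3 = -4

D^0 f = x^3 - x
D^1 f = 3x^2 - 1
D^2 f = 6x
D^3 f = 6
matching coefficients of g against c_0 f + c_1 Df + … from the top degree down determines the c_i
solution: c_0 = 1, c_1 = 1, c_2 = 1, c_3 = -4


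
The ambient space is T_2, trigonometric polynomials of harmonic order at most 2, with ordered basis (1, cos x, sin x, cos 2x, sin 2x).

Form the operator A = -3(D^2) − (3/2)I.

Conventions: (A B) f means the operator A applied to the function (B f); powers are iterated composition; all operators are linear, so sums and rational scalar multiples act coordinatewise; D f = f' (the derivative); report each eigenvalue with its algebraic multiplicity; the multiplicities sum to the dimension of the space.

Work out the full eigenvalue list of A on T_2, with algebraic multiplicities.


λ = -3/2 (multiplicity 1), λ = 3/2 (multiplicity 2), λ = 21/2 (multiplicity 2)

image of 1: -3/2
image of cos x: (3/2)cos x
image of sin x: (3/2)sin x
image of cos 2x: (21/2)cos 2x
image of sin 2x: (21/2)sin 2x
the matrix is diagonal; its diagonal is (-3/2, 3/2, 3/2, 21/2, 21/2)
for a triangular matrix the eigenvalues are the diagonal entries, with algebraic multiplicity their repetition count


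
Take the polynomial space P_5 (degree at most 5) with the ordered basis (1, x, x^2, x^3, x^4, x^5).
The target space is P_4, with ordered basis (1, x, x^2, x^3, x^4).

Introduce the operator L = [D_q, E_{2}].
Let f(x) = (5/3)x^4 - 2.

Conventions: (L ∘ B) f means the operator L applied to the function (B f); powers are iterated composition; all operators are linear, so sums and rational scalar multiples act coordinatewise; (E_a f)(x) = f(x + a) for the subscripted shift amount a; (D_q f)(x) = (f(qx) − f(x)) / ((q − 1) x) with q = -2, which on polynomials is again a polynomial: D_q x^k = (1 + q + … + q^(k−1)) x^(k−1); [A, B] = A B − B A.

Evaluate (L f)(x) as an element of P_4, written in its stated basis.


E_{2} f = (5/3)x^4 + (40/3)x^3 + 40x^2 + (160/3)x + 74/3
D_q E_{2} f = -(25/3)x^3 + 40x^2 - 40x + 160/3
D_q f = -(25/3)x^3
E_{2} D_q f = -(25/3)x^3 - 50x^2 - 100x - 200/3
[D_q, E_{2}] f = 90x^2 + 60x + 120

the image equals g(x) = 90x^2 + 60x + 120


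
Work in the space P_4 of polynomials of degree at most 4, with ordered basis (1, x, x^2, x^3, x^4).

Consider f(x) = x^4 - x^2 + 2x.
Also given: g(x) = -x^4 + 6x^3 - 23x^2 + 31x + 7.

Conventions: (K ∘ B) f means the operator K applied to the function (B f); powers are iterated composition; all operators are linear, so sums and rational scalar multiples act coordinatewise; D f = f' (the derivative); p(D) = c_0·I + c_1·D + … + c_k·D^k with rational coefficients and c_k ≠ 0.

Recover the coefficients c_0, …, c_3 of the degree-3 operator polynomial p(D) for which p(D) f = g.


D^0 f = x^4 - x^2 + 2x
D^1 f = 4x^3 - 2x + 2
D^2 f = 12x^2 - 2
D^3 f = 24x
matching coefficients of g against c_0 f + c_1 Df + … from the top degree down determines the c_i
solution: c_0 = -1, c_1 = 3/2, c_2 = -2, c_3 = 3/2

c_0 = -1, c_1 = 3/2, c_2 = -2, c_3 = 3/2


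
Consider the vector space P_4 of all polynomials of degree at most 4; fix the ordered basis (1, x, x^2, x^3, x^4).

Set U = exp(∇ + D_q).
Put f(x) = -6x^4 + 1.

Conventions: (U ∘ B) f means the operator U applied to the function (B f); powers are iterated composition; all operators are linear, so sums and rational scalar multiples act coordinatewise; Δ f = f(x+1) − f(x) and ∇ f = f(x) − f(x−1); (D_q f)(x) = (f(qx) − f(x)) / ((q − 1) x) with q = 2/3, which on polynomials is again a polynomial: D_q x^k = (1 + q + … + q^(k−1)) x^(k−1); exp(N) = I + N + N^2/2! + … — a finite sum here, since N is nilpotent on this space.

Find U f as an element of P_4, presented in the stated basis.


the result is g(x) = -6x^4 - (346/9)x^3 - (5042/81)x^2 - (14881/729)x + 679/729

order-1 term: -(346/9)x^3 + 36x^2 - 24x + 6
order-2 term: -(7958/81)x^2 + (371/3)x - 551/9
order-3 term: -(87538/729)x + 27992/243
order-4 term: -43769/729
the series for exp(∇ + D_q) f terminates at order 4
exp(∇ + D_q) f = -6x^4 - (346/9)x^3 - (5042/81)x^2 - (14881/729)x + 679/729


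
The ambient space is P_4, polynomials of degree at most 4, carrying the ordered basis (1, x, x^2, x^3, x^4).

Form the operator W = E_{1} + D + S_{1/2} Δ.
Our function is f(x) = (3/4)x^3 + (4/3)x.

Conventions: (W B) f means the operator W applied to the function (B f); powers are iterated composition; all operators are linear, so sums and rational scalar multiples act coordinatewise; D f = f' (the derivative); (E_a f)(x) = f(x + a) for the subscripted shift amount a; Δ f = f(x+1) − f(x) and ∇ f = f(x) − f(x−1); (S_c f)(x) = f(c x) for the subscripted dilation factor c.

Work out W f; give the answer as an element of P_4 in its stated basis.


E_{1} f = (3/4)x^3 + (9/4)x^2 + (43/12)x + 25/12
D f = (9/4)x^2 + 4/3
Δ f = (9/4)x^2 + (9/4)x + 25/12
S_{1/2} Δ f = (9/16)x^2 + (9/8)x + 25/12
(E_{1} + D + S_{1/2} Δ) f = (3/4)x^3 + (81/16)x^2 + (113/24)x + 11/2

the result is g(x) = (3/4)x^3 + (81/16)x^2 + (113/24)x + 11/2


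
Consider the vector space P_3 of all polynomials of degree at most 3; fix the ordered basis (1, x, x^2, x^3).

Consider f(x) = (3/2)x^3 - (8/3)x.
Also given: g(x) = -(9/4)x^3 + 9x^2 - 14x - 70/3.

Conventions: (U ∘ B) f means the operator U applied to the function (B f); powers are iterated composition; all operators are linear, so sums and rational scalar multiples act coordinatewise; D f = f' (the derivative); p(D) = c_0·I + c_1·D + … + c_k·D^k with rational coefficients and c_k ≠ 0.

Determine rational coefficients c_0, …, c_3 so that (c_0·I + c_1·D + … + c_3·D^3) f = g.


D^0 f = (3/2)x^3 - (8/3)x
D^1 f = (9/2)x^2 - 8/3
D^2 f = 9x
D^3 f = 9
matching coefficients of g against c_0 f + c_1 Df + … from the top degree down determines the c_i
solution: c_0 = -3/2, c_1 = 2, c_2 = -2, c_3 = -2

c_0 = -3/2, c_1 = 2, c_2 = -2, c_3 = -2


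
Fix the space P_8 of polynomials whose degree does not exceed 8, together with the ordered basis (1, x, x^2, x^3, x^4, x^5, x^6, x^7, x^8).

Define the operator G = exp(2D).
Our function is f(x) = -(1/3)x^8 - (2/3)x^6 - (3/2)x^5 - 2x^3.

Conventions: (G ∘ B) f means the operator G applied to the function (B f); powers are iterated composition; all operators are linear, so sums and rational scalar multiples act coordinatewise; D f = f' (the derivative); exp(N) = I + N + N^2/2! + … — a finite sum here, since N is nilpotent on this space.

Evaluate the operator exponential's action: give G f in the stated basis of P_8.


the result is g(x) = -(1/3)x^8 - (16/3)x^7 - 38x^6 - (953/6)x^5 - (1285/3)x^4 - 766x^3 - (2668/3)x^2 - (1840/3)x - 192

order-1 term: -(16/3)x^7 - 8x^5 - 15x^4 - 12x^2
order-2 term: -(112/3)x^6 - 40x^4 - 60x^3 - 24x
order-3 term: -(448/3)x^5 - (320/3)x^3 - 120x^2 - 16
order-4 term: -(1120/3)x^4 - 160x^2 - 120x
order-5 term: -(1792/3)x^3 - 128x - 48
order-6 term: -(1792/3)x^2 - 128/3
order-7 term: -(1024/3)x
order-8 term: -256/3
the series for exp(2D) f terminates at order 8
exp(2D) f = -(1/3)x^8 - (16/3)x^7 - 38x^6 - (953/6)x^5 - (1285/3)x^4 - 766x^3 - (2668/3)x^2 - (1840/3)x - 192


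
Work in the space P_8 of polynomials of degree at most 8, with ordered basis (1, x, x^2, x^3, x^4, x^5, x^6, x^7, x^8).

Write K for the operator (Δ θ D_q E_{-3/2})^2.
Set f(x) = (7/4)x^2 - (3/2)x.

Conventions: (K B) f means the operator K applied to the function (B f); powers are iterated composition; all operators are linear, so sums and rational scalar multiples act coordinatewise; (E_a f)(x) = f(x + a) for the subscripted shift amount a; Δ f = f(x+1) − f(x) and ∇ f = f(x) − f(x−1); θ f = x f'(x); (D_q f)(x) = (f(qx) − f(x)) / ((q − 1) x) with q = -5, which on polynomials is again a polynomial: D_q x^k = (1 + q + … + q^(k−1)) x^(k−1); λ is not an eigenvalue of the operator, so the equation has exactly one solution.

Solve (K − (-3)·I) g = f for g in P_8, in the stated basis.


write g with unknown coordinates in the stated basis and equate coefficients in (K − (-3)·I) g = f
solving from the highest basis element down gives g = (7/12)x^2 - (1/2)x
check: K g = 0
so K g − (-3)·g = (7/4)x^2 - (3/2)x = f ✓

the result is g(x) = (7/12)x^2 - (1/2)x


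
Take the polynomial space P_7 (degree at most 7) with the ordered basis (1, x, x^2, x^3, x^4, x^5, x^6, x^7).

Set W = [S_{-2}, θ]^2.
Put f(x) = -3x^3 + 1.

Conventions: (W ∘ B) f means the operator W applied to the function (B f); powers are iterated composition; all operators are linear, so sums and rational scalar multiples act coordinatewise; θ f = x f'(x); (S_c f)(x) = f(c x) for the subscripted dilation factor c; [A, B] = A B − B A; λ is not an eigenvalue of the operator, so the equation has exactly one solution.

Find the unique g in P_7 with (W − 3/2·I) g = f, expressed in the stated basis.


the result is g(x) = 2x^3 - 2/3

write g with unknown coordinates in the stated basis and equate coefficients in (W − 3/2·I) g = f
solving from the highest basis element down gives g = 2x^3 - 2/3
check: W g = 0
so W g − 3/2·g = -3x^3 + 1 = f ✓


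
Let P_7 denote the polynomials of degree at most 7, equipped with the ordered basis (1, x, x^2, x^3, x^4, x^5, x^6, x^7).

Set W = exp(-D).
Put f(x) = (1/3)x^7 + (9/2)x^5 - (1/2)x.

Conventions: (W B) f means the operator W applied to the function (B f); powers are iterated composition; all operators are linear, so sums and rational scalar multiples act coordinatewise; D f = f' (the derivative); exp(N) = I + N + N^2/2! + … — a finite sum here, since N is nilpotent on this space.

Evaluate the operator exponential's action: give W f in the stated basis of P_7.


order-1 term: -(7/3)x^6 - (45/2)x^4 + 1/2
order-2 term: 7x^5 + 45x^3
order-3 term: -(35/3)x^4 - 45x^2
order-4 term: (35/3)x^3 + (45/2)x
order-5 term: -7x^2 - 9/2
order-6 term: (7/3)x
order-7 term: -1/3
the series for exp(-D) f terminates at order 7
exp(-D) f = (1/3)x^7 - (7/3)x^6 + (23/2)x^5 - (205/6)x^4 + (170/3)x^3 - 52x^2 + (73/3)x - 13/3

the result is g(x) = (1/3)x^7 - (7/3)x^6 + (23/2)x^5 - (205/6)x^4 + (170/3)x^3 - 52x^2 + (73/3)x - 13/3
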